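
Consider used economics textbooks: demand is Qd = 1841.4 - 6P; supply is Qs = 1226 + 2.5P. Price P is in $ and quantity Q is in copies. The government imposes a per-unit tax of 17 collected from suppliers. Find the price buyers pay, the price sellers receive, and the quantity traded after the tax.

P_b = 77.4, P_s = 60.4, Q = 1377

Suppliers keep P_s = P_b - 17 per unit, so supply in terms of the buyer price is Qs = 1183.5 + 2.5P_b.
Set Qd = Qs: 1841.4 - 6P_b = 1183.5 + 2.5P_b, so 657.9 = 8.5P_b and P_b = 77.4.
Then P_s = 77.4 - 17 = 60.4 and Q = 1841.4 - 6(77.4) = 1377.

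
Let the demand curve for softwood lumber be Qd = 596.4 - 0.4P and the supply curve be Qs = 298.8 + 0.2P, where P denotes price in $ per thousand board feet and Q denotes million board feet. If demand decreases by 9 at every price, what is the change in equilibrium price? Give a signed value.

ΔP = -15

Set Qd = Qs: 596.4 - 0.4P = 298.8 + 0.2P, so 297.6 = 0.6P and P* = 496.
Plugging P* into demand: Q* = 596.4 - 0.4(496) = 398.
After the shift, demand is Qd = 587.4 - 0.4P.
The new intersection has 288.6 = 0.6P, i.e. P = 481, Q = 395.
ΔP = 481 - 496 = -15.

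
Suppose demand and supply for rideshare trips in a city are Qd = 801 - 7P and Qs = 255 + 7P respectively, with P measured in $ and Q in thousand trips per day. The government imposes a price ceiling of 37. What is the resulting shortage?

Shortage = 28

Evaluating both curves at the ceiling price 37 gives Qd = 542, Qs = 514.
Shortage = Qd - Qs = 542 - 514 = 28.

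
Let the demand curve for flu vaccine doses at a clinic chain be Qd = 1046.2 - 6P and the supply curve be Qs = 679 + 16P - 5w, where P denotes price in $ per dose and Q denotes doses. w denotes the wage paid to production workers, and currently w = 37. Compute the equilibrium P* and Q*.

With w = 37, supply is Qs = 494 + 16P.
The market clears where 1046.2 - 6P = 494 + 16P. Rearranging, 22P = 552.2, hence P* = 25.1.
Substitute back: Q* = 1046.2 - 6(25.1) = 895.6.

P* = 25.1, Q* = 895.6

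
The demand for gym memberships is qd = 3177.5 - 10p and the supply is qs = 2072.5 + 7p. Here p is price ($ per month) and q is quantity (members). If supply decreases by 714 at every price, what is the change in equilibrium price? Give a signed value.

Δp = 42

The market clears where 3177.5 - 10p = 2072.5 + 7p. Rearranging, 17p = 1105, hence p* = 65.
Then q* = 3177.5 - 10(65) = 2527.5.
After the shift, supply is qs = 1358.5 + 7p.
Re-solving, 17p = 1819 gives p = 107 and q = 2107.5.
Δp = 107 - 65 = 42.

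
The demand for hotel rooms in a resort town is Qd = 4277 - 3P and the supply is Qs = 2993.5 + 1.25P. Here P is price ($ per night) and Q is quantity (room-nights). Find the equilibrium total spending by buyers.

Total spending by buyers = 1018042

Equating demand and supply, 4277 - 3P = 2993.5 + 1.25P gives 4.25P = 1283.5, so P* = 302.
Then Q* = 4277 - 3(302) = 3371.
Total spending by buyers = P* × Q* = 302 × 3371 = 1018042.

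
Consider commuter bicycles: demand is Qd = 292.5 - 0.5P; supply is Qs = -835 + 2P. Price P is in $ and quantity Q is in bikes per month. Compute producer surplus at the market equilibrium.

Producer surplus = 1122.25

Equating demand and supply, 292.5 - 0.5P = -835 + 2P gives 2.5P = 1127.5, so P* = 451.
From the demand curve, Q* = 292.5 - 0.5(451) = 67.
Supply choke price (Qs = 0): P = 417.5. Producer surplus = ½ × (451 - 417.5) × 67 = 1122.25.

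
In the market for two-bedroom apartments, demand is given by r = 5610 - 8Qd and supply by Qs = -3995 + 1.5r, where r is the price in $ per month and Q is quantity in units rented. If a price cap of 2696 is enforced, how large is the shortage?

Solving each curve for Q: Qd = 701.25 - 0.125r.
With r fixed at 2696, quantity demanded is 364.25 and quantity supplied is 49.
Shortage = Qd - Qs = 364.25 - 49 = 315.25.

Shortage = 315.25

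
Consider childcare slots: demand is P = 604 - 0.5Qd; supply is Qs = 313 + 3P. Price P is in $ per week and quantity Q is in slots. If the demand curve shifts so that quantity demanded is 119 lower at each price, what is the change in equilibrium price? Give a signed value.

ΔP = -23.8

Solving each curve for Q: Qd = 1208 - 2P.
The market clears where 1208 - 2P = 313 + 3P. Rearranging, 5P = 895, hence P* = 179.
Substitute back: Q* = 1208 - 2(179) = 850.
After the shift, demand is Qd = 1089 - 2P.
New equilibrium: 776 = 5P, so P = 155.2 and Q = 778.6.
ΔP = 155.2 - 179 = -23.8.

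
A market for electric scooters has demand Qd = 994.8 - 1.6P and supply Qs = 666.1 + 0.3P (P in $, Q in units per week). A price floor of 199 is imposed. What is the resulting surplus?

With P fixed at 199, quantity demanded is 676.4 and quantity supplied is 725.8.
Surplus = Qs - Qd = 725.8 - 676.4 = 49.4.

Surplus = 49.4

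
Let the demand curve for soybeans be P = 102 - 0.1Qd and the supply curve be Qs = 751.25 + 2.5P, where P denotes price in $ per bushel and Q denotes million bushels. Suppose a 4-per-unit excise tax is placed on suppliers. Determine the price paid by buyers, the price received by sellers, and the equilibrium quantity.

P_b = 22.3, P_s = 18.3, Q = 797

Rewriting in direct form: Qd = 1020 - 10P.
Suppliers keep P_s = P_b - 4 per unit, so supply in terms of the buyer price is Qs = 741.25 + 2.5P_b.
Market clearing requires 1020 - 10P_b = 741.25 + 2.5P_b; hence 278.75 = 12.5P_b and P_b = 22.3.
So P_s = 18.3 and the quantity traded is Q = 1020 - 10(22.3) = 797.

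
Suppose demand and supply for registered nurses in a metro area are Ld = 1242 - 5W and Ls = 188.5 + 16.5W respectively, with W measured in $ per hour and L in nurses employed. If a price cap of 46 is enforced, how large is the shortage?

Shortage = 64.5

At W = 46: Ld = 1012 and Ls = 947.5.
Shortage = Ld - Ls = 1012 - 947.5 = 64.5.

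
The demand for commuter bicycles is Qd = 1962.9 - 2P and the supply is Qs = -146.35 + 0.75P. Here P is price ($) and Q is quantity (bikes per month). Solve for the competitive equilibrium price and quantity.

P* = 767, Q* = 428.9

Equating demand and supply, 1962.9 - 2P = -146.35 + 0.75P gives 2.75P = 2109.25, so P* = 767.
Then Q* = 1962.9 - 2(767) = 428.9.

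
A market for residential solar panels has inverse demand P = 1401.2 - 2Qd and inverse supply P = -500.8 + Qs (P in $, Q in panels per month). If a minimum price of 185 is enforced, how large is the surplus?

Surplus = 77.7

Solving each curve for Q: Qd = 700.6 - 0.5P and Qs = 500.8 + P.
At P = 185: Qd = 608.1 and Qs = 685.8.
Surplus = Qs - Qd = 685.8 - 608.1 = 77.7.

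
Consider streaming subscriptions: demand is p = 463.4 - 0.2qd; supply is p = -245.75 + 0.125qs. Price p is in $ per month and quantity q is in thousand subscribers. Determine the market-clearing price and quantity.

p* = 27, q* = 2182

Solving each curve for q: qd = 2317 - 5p and qs = 1966 + 8p.
Equating demand and supply, 2317 - 5p = 1966 + 8p gives 13p = 351, so p* = 27.
From the demand curve, q* = 2317 - 5(27) = 2182.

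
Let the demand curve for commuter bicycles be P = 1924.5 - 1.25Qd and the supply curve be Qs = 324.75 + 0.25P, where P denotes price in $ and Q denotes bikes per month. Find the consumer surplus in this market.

Rewriting in direct form: Qd = 1539.6 - 0.8P.
The market clears where 1539.6 - 0.8P = 324.75 + 0.25P. Rearranging, 1.05P = 1214.85, hence P* = 1157.
From the demand curve, Q* = 1539.6 - 0.8(1157) = 614.
Demand choke price (Qd = 0): P = 1539.6/0.8 = 1924.5. Consumer surplus = ½ × (1924.5 - 1157) × 614 = 235622.5.

Consumer surplus = 235622.5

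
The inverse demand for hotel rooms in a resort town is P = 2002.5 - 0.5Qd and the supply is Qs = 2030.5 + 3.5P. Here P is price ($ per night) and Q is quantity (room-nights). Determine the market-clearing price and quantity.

P* = 359, Q* = 3287

Solving each curve for Q: Qd = 4005 - 2P.
Equating demand and supply, 4005 - 2P = 2030.5 + 3.5P gives 5.5P = 1974.5, so P* = 359.
Plugging P* into demand: Q* = 4005 - 2(359) = 3287.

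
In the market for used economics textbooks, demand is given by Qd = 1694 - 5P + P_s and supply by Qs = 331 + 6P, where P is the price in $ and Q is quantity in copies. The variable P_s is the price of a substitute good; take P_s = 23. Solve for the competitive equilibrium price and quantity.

P* = 126, Q* = 1087

With P_s = 23, demand is Qd = 1717 - 5P.
Set Qd = Qs: 1717 - 5P = 331 + 6P, so 1386 = 11P and P* = 126.
Then Q* = 1717 - 5(126) = 1087.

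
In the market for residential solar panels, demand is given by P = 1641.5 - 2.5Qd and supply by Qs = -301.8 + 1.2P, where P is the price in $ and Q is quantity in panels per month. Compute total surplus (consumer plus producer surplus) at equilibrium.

Total surplus = 289815

Rewriting in direct form: Qd = 656.6 - 0.4P.
Set Qd = Qs: 656.6 - 0.4P = -301.8 + 1.2P, so 958.4 = 1.6P and P* = 599.
Substitute back: Q* = 656.6 - 0.4(599) = 417.
Demand choke price = 1641.5; supply choke price = 251.5. CS = ½(1641.5 - 599)(417) = 217361.25; PS = ½(599 - 251.5)(417) = 72453.75. Total surplus = 289815.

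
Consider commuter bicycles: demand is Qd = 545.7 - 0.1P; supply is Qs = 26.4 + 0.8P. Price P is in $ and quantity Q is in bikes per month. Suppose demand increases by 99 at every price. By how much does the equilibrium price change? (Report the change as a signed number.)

Set Qd = Qs: 545.7 - 0.1P = 26.4 + 0.8P, so 519.3 = 0.9P and P* = 577.
Plugging P* into demand: Q* = 545.7 - 0.1(577) = 488.
After the shift, demand is Qd = 644.7 - 0.1P.
The new intersection has 618.3 = 0.9P, i.e. P = 687, Q = 576.
ΔP = 687 - 577 = 110.

ΔP = 110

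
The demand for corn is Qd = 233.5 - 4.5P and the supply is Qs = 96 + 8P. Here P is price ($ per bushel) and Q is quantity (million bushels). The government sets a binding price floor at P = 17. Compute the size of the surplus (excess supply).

Surplus = 75

Evaluating both curves at the floor price 17 gives Qd = 157, Qs = 232.
Surplus = Qs - Qd = 232 - 157 = 75.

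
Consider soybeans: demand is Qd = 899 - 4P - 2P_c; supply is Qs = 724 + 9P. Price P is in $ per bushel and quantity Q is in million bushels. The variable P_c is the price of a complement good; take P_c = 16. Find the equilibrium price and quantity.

P* = 11, Q* = 823

With P_c = 16, demand is Qd = 867 - 4P.
At equilibrium Qd = Qs, so 867 - 4P = 724 + 9P; collecting terms, 143 = 13P and P* = 11.
Substitute back: Q* = 867 - 4(11) = 823.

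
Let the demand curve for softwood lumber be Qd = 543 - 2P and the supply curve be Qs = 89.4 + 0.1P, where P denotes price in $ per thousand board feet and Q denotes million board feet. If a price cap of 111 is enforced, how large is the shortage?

Shortage = 220.5

Evaluating both curves at the ceiling price 111 gives Qd = 321, Qs = 100.5.
Shortage = Qd - Qs = 321 - 100.5 = 220.5.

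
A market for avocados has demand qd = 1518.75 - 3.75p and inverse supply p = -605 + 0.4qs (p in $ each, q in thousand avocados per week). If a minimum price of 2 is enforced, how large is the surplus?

Surplus = 6.25

Solving each curve for q: qs = 1512.5 + 2.5p.
Evaluating both curves at the floor price 2 gives qd = 1511.25, qs = 1517.5.
Surplus = qs - qd = 1517.5 - 1511.25 = 6.25.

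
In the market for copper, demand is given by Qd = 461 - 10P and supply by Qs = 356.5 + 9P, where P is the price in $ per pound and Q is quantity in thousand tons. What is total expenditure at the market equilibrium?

Total expenditure = 2233

The market clears where 461 - 10P = 356.5 + 9P. Rearranging, 19P = 104.5, hence P* = 5.5.
Substitute back: Q* = 461 - 10(5.5) = 406.
Total expenditure = P* × Q* = 5.5 × 406 = 2233.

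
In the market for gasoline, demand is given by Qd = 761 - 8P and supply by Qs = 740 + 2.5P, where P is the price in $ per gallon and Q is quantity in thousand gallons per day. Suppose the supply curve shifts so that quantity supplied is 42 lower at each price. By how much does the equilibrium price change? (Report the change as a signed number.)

Set Qd = Qs: 761 - 8P = 740 + 2.5P, so 21 = 10.5P and P* = 2.
From the demand curve, Q* = 761 - 8(2) = 745.
After the shift, supply is Qs = 698 + 2.5P.
New equilibrium: 63 = 10.5P, so P = 6 and Q = 713.
ΔP = 6 - 2 = 4.

ΔP = 4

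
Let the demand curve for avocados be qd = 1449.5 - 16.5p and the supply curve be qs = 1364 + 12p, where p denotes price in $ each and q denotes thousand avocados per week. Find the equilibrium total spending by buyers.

Total spending by buyers = 4200

The market clears where 1449.5 - 16.5p = 1364 + 12p. Rearranging, 28.5p = 85.5, hence p* = 3.
Substitute back: q* = 1449.5 - 16.5(3) = 1400.
Total spending by buyers = p* × q* = 3 × 1400 = 4200.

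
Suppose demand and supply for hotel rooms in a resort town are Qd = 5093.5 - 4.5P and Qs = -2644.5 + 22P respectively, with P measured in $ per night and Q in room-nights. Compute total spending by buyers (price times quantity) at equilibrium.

At equilibrium Qd = Qs, so 5093.5 - 4.5P = -2644.5 + 22P; collecting terms, 7738 = 26.5P and P* = 292.
Substitute back: Q* = 5093.5 - 4.5(292) = 3779.5.
Total spending by buyers = P* × Q* = 292 × 3779.5 = 1103614.

Total spending by buyers = 1103614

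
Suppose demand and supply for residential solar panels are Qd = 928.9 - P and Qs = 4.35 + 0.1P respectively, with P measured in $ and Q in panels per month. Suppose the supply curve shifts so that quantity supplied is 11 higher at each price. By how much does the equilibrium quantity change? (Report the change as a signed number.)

ΔQ = 10

Equating demand and supply, 928.9 - P = 4.35 + 0.1P gives 1.1P = 924.55, so P* = 840.5.
From the demand curve, Q* = 928.9 - 840.5 = 88.4.
After the shift, supply is Qs = 15.35 + 0.1P.
New equilibrium: 913.55 = 1.1P, so P = 830.5 and Q = 98.4.
ΔQ = 98.4 - 88.4 = 10.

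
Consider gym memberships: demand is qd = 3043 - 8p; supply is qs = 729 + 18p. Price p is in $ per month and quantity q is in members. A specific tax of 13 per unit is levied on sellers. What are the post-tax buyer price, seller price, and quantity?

p_b = 98, p_s = 85, q = 2259

With a tax of 13 on sellers, they supply based on the net price p_s = p_b - 13, so qs = 495 + 18p_b.
Market clearing requires 3043 - 8p_b = 495 + 18p_b; hence 2548 = 26p_b and p_b = 98.
So p_s = 85 and the quantity traded is q = 3043 - 8(98) = 2259.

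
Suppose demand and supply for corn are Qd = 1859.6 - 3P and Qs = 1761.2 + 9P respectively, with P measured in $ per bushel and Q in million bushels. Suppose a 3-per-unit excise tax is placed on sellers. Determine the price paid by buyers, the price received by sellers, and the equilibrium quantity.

P_b = 10.45, P_s = 7.45, Q = 1828.25

The tax drives a wedge P_b - P_s = 3. Substituting P_s = P_b - 3 into supply: Qs = 1734.2 + 9P_b.
Set Qd = Qs: 1859.6 - 3P_b = 1734.2 + 9P_b, so 125.4 = 12P_b and P_b = 10.45.
Then P_s = 10.45 - 3 = 7.45 and Q = 1859.6 - 3(10.45) = 1828.25.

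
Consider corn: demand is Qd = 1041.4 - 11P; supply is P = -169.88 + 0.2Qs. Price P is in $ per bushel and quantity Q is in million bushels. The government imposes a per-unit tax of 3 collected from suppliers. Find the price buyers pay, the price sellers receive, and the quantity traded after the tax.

P_b = 12.9375, P_s = 9.9375, Q = 899.0875

Rewriting in direct form: Qs = 849.4 + 5P.
The tax drives a wedge P_b - P_s = 3. Substituting P_s = P_b - 3 into supply: Qs = 834.4 + 5P_b.
Market clearing requires 1041.4 - 11P_b = 834.4 + 5P_b; hence 207 = 16P_b and P_b = 12.9375.
So P_s = 9.9375 and the quantity traded is Q = 1041.4 - 11(12.9375) = 899.0875.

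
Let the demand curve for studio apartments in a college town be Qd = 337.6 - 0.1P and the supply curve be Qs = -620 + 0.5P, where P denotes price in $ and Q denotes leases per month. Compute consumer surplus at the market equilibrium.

Consumer surplus = 158420

At equilibrium Qd = Qs, so 337.6 - 0.1P = -620 + 0.5P; collecting terms, 957.6 = 0.6P and P* = 1596.
From the demand curve, Q* = 337.6 - 0.1(1596) = 178.
Demand choke price (Qd = 0): P = 337.6/0.1 = 3376. Consumer surplus = ½ × (3376 - 1596) × 178 = 158420.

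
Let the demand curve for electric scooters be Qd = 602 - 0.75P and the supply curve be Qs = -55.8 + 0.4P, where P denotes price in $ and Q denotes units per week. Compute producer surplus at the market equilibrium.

Producer surplus = 37411.25

At equilibrium Qd = Qs, so 602 - 0.75P = -55.8 + 0.4P; collecting terms, 657.8 = 1.15P and P* = 572.
From the demand curve, Q* = 602 - 0.75(572) = 173.
Supply choke price (Qs = 0): P = 139.5. Producer surplus = ½ × (572 - 139.5) × 173 = 37411.25.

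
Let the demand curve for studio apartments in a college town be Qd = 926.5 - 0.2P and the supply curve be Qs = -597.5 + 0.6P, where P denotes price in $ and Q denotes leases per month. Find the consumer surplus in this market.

Consumer surplus = 743925.625

The market clears where 926.5 - 0.2P = -597.5 + 0.6P. Rearranging, 0.8P = 1524, hence P* = 1905.
From the demand curve, Q* = 926.5 - 0.2(1905) = 545.5.
Demand choke price (Qd = 0): P = 926.5/0.2 = 4632.5. Consumer surplus = ½ × (4632.5 - 1905) × 545.5 = 743925.625.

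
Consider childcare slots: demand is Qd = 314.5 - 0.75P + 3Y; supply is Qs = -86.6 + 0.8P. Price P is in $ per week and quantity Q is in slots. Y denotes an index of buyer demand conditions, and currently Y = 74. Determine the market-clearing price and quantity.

P* = 402, Q* = 235

With Y = 74, demand is Qd = 536.5 - 0.75P.
The market clears where 536.5 - 0.75P = -86.6 + 0.8P. Rearranging, 1.55P = 623.1, hence P* = 402.
From the demand curve, Q* = 536.5 - 0.75(402) = 235.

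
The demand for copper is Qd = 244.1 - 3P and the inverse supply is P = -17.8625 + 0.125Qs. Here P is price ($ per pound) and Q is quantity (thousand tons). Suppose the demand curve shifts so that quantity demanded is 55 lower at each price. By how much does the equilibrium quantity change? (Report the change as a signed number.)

Solving each curve for Q: Qs = 142.9 + 8P.
The market clears where 244.1 - 3P = 142.9 + 8P. Rearranging, 11P = 101.2, hence P* = 9.2.
Substitute back: Q* = 244.1 - 3(9.2) = 216.5.
After the shift, demand is Qd = 189.1 - 3P.
New equilibrium: 46.2 = 11P, so P = 4.2 and Q = 176.5.
ΔQ = 176.5 - 216.5 = -40.

ΔQ = -40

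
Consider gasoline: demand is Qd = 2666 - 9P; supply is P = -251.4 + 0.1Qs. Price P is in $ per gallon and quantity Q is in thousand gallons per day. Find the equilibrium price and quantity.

Rewriting in direct form: Qs = 2514 + 10P.
Set Qd = Qs: 2666 - 9P = 2514 + 10P, so 152 = 19P and P* = 8.
Plugging P* into demand: Q* = 2666 - 9(8) = 2594.

P* = 8, Q* = 2594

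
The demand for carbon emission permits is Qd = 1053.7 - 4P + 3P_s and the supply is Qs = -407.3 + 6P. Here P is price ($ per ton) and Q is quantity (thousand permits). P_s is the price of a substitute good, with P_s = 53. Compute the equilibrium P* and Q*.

With P_s = 53, demand is Qd = 1212.7 - 4P.
Set Qd = Qs: 1212.7 - 4P = -407.3 + 6P, so 1620 = 10P and P* = 162.
From the demand curve, Q* = 1212.7 - 4(162) = 564.7.

P* = 162, Q* = 564.7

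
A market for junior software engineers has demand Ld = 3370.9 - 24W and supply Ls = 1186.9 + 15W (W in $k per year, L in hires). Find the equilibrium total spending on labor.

At equilibrium Ld = Ls, so 3370.9 - 24W = 1186.9 + 15W; collecting terms, 2184 = 39W and W* = 56.
Substitute back: L* = 3370.9 - 24(56) = 2026.9.
Total spending on labor = W* × L* = 56 × 2026.9 = 113506.4.

Total spending on labor = 113506.4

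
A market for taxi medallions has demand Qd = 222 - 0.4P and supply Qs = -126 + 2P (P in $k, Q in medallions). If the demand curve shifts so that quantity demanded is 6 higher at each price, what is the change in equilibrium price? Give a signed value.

ΔP = 2.5

At equilibrium Qd = Qs, so 222 - 0.4P = -126 + 2P; collecting terms, 348 = 2.4P and P* = 145.
From the demand curve, Q* = 222 - 0.4(145) = 164.
After the shift, demand is Qd = 228 - 0.4P.
New equilibrium: 354 = 2.4P, so P = 147.5 and Q = 169.
ΔP = 147.5 - 145 = 2.5.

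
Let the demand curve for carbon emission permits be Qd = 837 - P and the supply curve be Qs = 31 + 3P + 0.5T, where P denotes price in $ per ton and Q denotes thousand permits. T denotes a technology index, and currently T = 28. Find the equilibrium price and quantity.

With T = 28, supply is Qs = 45 + 3P.
Equating demand and supply, 837 - P = 45 + 3P gives 4P = 792, so P* = 198.
Substitute back: Q* = 837 - 198 = 639.

P* = 198, Q* = 639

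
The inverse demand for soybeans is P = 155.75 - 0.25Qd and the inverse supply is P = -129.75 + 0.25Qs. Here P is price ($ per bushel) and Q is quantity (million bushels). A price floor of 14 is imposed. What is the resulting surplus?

Solving each curve for Q: Qd = 623 - 4P and Qs = 519 + 4P.
With P fixed at 14, quantity demanded is 567 and quantity supplied is 575.
Surplus = Qs - Qd = 575 - 567 = 8.

Surplus = 8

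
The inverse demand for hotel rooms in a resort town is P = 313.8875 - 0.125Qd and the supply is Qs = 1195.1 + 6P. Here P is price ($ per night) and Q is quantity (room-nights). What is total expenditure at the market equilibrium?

Rewriting in direct form: Qd = 2511.1 - 8P.
Set Qd = Qs: 2511.1 - 8P = 1195.1 + 6P, so 1316 = 14P and P* = 94.
From the demand curve, Q* = 2511.1 - 8(94) = 1759.1.
Total expenditure = P* × Q* = 94 × 1759.1 = 165355.4.

Total expenditure = 165355.4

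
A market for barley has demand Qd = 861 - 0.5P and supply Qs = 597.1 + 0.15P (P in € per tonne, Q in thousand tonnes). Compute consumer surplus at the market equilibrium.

Consumer surplus = 432964

Set Qd = Qs: 861 - 0.5P = 597.1 + 0.15P, so 263.9 = 0.65P and P* = 406.
Then Q* = 861 - 0.5(406) = 658.
Demand choke price (Qd = 0): P = 861/0.5 = 1722. Consumer surplus = ½ × (1722 - 406) × 658 = 432964.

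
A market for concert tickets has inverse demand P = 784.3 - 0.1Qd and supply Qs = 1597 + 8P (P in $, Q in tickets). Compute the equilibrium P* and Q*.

P* = 347, Q* = 4373

Rewriting in direct form: Qd = 7843 - 10P.
At equilibrium Qd = Qs, so 7843 - 10P = 1597 + 8P; collecting terms, 6246 = 18P and P* = 347.
Substitute back: Q* = 7843 - 10(347) = 4373.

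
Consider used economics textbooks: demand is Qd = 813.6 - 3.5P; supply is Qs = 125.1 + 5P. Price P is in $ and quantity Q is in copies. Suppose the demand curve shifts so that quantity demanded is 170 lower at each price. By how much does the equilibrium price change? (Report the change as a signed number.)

ΔP = -20

At equilibrium Qd = Qs, so 813.6 - 3.5P = 125.1 + 5P; collecting terms, 688.5 = 8.5P and P* = 81.
Substitute back: Q* = 813.6 - 3.5(81) = 530.1.
After the shift, demand is Qd = 643.6 - 3.5P.
The new intersection has 518.5 = 8.5P, i.e. P = 61, Q = 430.1.
ΔP = 61 - 81 = -20.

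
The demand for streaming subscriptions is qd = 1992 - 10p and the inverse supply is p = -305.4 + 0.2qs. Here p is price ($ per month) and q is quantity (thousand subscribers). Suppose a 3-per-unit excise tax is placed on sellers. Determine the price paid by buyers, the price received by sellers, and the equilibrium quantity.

p_b = 32, p_s = 29, q = 1672

Inverting to quantity form: qs = 1527 + 5p.
The tax drives a wedge p_b - p_s = 3. Substituting p_s = p_b - 3 into supply: qs = 1512 + 5p_b.
Set qd = qs: 1992 - 10p_b = 1512 + 5p_b, so 480 = 15p_b and p_b = 32.
So p_s = 29 and the quantity traded is q = 1992 - 10(32) = 1672.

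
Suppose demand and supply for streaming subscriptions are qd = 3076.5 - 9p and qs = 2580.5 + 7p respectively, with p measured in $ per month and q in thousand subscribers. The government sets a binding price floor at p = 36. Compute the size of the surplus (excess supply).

Evaluating both curves at the floor price 36 gives qd = 2752.5, qs = 2832.5.
Surplus = qs - qd = 2832.5 - 2752.5 = 80.

Surplus = 80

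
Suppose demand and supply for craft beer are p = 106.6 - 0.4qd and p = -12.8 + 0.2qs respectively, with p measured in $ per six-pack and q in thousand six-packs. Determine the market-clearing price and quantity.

p* = 27, q* = 199

Inverting to quantity form: qd = 266.5 - 2.5p and qs = 64 + 5p.
Set qd = qs: 266.5 - 2.5p = 64 + 5p, so 202.5 = 7.5p and p* = 27.
From the demand curve, q* = 266.5 - 2.5(27) = 199.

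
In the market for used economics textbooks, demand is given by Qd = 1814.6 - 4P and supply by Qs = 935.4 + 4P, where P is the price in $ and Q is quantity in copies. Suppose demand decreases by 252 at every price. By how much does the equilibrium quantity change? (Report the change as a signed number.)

ΔQ = -126

Set Qd = Qs: 1814.6 - 4P = 935.4 + 4P, so 879.2 = 8P and P* = 109.9.
From the demand curve, Q* = 1814.6 - 4(109.9) = 1375.
After the shift, demand is Qd = 1562.6 - 4P.
New equilibrium: 627.2 = 8P, so P = 78.4 and Q = 1249.
ΔQ = 1249 - 1375 = -126.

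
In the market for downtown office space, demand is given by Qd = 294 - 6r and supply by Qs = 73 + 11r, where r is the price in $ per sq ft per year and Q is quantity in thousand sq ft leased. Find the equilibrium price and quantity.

r* = 13, Q* = 216

Set Qd = Qs: 294 - 6r = 73 + 11r, so 221 = 17r and r* = 13.
Then Q* = 294 - 6(13) = 216.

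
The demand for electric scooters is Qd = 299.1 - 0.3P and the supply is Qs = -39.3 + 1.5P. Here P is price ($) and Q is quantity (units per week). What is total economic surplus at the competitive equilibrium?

The market clears where 299.1 - 0.3P = -39.3 + 1.5P. Rearranging, 1.8P = 338.4, hence P* = 188.
From the demand curve, Q* = 299.1 - 0.3(188) = 242.7.
Demand choke price = 997; supply choke price = 26.2. CS = ½(997 - 188)(242.7) = 98172.15; PS = ½(188 - 26.2)(242.7) = 19634.43. Total surplus = 117806.58.

Total surplus = 117806.58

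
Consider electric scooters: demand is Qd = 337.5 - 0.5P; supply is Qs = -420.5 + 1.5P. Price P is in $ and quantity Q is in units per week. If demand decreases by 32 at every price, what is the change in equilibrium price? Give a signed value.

Equating demand and supply, 337.5 - 0.5P = -420.5 + 1.5P gives 2P = 758, so P* = 379.
From the demand curve, Q* = 337.5 - 0.5(379) = 148.
After the shift, demand is Qd = 305.5 - 0.5P.
The new intersection has 726 = 2P, i.e. P = 363, Q = 124.
ΔP = 363 - 379 = -16.

ΔP = -16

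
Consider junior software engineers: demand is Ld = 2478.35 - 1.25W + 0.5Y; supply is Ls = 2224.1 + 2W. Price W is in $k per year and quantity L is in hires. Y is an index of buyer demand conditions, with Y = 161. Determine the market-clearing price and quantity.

With Y = 161, demand is Ld = 2558.85 - 1.25W.
At equilibrium Ld = Ls, so 2558.85 - 1.25W = 2224.1 + 2W; collecting terms, 334.75 = 3.25W and W* = 103.
Substitute back: L* = 2558.85 - 1.25(103) = 2430.1.

W* = 103, L* = 2430.1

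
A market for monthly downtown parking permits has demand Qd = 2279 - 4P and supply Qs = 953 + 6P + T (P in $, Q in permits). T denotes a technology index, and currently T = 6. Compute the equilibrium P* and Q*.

With T = 6, supply is Qs = 959 + 6P.
The market clears where 2279 - 4P = 959 + 6P. Rearranging, 10P = 1320, hence P* = 132.
Then Q* = 2279 - 4(132) = 1751.

P* = 132, Q* = 1751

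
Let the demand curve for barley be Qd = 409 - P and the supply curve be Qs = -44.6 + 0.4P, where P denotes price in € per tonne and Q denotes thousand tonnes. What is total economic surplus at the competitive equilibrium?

Total surplus = 12643.75

Equating demand and supply, 409 - P = -44.6 + 0.4P gives 1.4P = 453.6, so P* = 324.
Plugging P* into demand: Q* = 409 - 324 = 85.
Demand choke price = 409; supply choke price = 111.5. CS = ½(409 - 324)(85) = 3612.5; PS = ½(324 - 111.5)(85) = 9031.25. Total surplus = 12643.75.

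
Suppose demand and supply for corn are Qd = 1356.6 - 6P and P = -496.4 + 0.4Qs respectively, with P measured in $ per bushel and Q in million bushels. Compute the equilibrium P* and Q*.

P* = 13.6, Q* = 1275

In direct form, Qs = 1241 + 2.5P.
Equating demand and supply, 1356.6 - 6P = 1241 + 2.5P gives 8.5P = 115.6, so P* = 13.6.
Substitute back: Q* = 1356.6 - 6(13.6) = 1275.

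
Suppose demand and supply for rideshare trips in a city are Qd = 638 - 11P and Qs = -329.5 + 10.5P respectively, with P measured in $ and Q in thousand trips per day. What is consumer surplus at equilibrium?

Consumer surplus = 929.5

Set Qd = Qs: 638 - 11P = -329.5 + 10.5P, so 967.5 = 21.5P and P* = 45.
Plugging P* into demand: Q* = 638 - 11(45) = 143.
Demand choke price (Qd = 0): P = 638/11 = 58. Consumer surplus = ½ × (58 - 45) × 143 = 929.5.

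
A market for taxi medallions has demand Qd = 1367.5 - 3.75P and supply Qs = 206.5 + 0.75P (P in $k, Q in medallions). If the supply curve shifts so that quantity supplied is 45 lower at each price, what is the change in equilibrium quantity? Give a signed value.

Set Qd = Qs: 1367.5 - 3.75P = 206.5 + 0.75P, so 1161 = 4.5P and P* = 258.
From the demand curve, Q* = 1367.5 - 3.75(258) = 400.
After the shift, supply is Qs = 161.5 + 0.75P.
Re-solving, 4.5P = 1206 gives P = 268 and Q = 362.5.
ΔQ = 362.5 - 400 = -37.5.

ΔQ = -37.5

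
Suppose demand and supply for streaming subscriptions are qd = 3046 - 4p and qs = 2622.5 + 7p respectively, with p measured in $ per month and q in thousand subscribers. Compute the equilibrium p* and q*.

The market clears where 3046 - 4p = 2622.5 + 7p. Rearranging, 11p = 423.5, hence p* = 38.5.
Plugging p* into demand: q* = 3046 - 4(38.5) = 2892.

p* = 38.5, q* = 2892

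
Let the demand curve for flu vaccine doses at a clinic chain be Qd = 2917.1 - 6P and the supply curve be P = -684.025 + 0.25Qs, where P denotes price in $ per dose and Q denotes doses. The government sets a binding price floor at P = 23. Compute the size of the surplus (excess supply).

Inverting to quantity form: Qs = 2736.1 + 4P.
With P fixed at 23, quantity demanded is 2779.1 and quantity supplied is 2828.1.
Surplus = Qs - Qd = 2828.1 - 2779.1 = 49.

Surplus = 49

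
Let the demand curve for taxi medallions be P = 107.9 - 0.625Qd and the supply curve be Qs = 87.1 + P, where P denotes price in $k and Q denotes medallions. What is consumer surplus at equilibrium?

Inverting to quantity form: Qd = 172.64 - 1.6P.
At equilibrium Qd = Qs, so 172.64 - 1.6P = 87.1 + P; collecting terms, 85.54 = 2.6P and P* = 32.9.
From the demand curve, Q* = 172.64 - 1.6(32.9) = 120.
Demand choke price (Qd = 0): P = 172.64/1.6 = 107.9. Consumer surplus = ½ × (107.9 - 32.9) × 120 = 4500.

Consumer surplus = 4500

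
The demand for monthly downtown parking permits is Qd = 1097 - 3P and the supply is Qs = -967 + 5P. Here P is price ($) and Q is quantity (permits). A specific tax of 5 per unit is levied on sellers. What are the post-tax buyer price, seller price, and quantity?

P_b = 261.125, P_s = 256.125, Q = 313.625

Sellers keep P_s = P_b - 5 per unit, so supply in terms of the buyer price is Qs = -992 + 5P_b.
Market clearing requires 1097 - 3P_b = -992 + 5P_b; hence 2089 = 8P_b and P_b = 261.125.
Then P_s = 261.125 - 5 = 256.125 and Q = 1097 - 3(261.125) = 313.625.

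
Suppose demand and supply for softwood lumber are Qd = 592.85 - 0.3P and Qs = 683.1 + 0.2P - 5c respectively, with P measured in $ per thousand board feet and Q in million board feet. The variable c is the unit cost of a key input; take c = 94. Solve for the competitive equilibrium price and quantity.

With c = 94, supply is Qs = 213.1 + 0.2P.
Equating demand and supply, 592.85 - 0.3P = 213.1 + 0.2P gives 0.5P = 379.75, so P* = 759.5.
Substitute back: Q* = 592.85 - 0.3(759.5) = 365.

P* = 759.5, Q* = 365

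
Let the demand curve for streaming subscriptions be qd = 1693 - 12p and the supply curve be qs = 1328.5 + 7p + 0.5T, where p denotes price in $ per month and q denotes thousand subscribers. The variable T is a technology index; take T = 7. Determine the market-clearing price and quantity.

p* = 19, q* = 1465

With T = 7, supply is qs = 1332 + 7p.
At equilibrium qd = qs, so 1693 - 12p = 1332 + 7p; collecting terms, 361 = 19p and p* = 19.
From the demand curve, q* = 1693 - 12(19) = 1465.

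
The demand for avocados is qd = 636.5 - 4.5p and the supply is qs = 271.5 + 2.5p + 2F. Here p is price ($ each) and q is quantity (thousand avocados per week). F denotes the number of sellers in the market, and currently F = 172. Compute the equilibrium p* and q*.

p* = 3, q* = 623

With F = 172, supply is qs = 615.5 + 2.5p.
The market clears where 636.5 - 4.5p = 615.5 + 2.5p. Rearranging, 7p = 21, hence p* = 3.
From the demand curve, q* = 636.5 - 4.5(3) = 623.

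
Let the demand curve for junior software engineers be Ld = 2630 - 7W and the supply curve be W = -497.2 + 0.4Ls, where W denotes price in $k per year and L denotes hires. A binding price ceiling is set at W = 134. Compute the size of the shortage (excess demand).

Rewriting in direct form: Ls = 1243 + 2.5W.
Evaluating both curves at the ceiling price 134 gives Ld = 1692, Ls = 1578.
Shortage = Ld - Ls = 1692 - 1578 = 114.

Shortage = 114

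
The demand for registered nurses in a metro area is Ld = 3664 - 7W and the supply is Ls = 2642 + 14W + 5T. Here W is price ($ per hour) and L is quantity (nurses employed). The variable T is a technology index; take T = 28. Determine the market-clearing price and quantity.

With T = 28, supply is Ls = 2782 + 14W.
Set Ld = Ls: 3664 - 7W = 2782 + 14W, so 882 = 21W and W* = 42.
Substitute back: L* = 3664 - 7(42) = 3370.

W* = 42, L* = 3370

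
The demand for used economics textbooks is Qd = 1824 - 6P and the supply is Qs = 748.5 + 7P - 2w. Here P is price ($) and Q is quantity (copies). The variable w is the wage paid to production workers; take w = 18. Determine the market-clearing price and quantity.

With w = 18, supply is Qs = 712.5 + 7P.
At equilibrium Qd = Qs, so 1824 - 6P = 712.5 + 7P; collecting terms, 1111.5 = 13P and P* = 85.5.
Then Q* = 1824 - 6(85.5) = 1311.

P* = 85.5, Q* = 1311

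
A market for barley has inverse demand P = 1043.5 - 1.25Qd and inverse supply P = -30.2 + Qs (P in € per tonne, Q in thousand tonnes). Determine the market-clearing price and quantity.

P* = 447, Q* = 477.2

Rewriting in direct form: Qd = 834.8 - 0.8P and Qs = 30.2 + P.
At equilibrium Qd = Qs, so 834.8 - 0.8P = 30.2 + P; collecting terms, 804.6 = 1.8P and P* = 447.
Substitute back: Q* = 834.8 - 0.8(447) = 477.2.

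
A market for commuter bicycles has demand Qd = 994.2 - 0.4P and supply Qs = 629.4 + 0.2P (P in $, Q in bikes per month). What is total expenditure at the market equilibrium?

Equating demand and supply, 994.2 - 0.4P = 629.4 + 0.2P gives 0.6P = 364.8, so P* = 608.
Plugging P* into demand: Q* = 994.2 - 0.4(608) = 751.
Total expenditure = P* × Q* = 608 × 751 = 456608.

Total expenditure = 456608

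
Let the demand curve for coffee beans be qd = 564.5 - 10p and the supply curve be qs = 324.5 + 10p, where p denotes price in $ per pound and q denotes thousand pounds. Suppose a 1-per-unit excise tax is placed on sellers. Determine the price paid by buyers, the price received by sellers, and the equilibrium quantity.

p_b = 12.5, p_s = 11.5, q = 439.5

With a tax of 1 on sellers, they supply based on the net price p_s = p_b - 1, so qs = 314.5 + 10p_b.
Set qd = qs: 564.5 - 10p_b = 314.5 + 10p_b, so 250 = 20p_b and p_b = 12.5.
Then p_s = 12.5 - 1 = 11.5 and q = 564.5 - 10(12.5) = 439.5.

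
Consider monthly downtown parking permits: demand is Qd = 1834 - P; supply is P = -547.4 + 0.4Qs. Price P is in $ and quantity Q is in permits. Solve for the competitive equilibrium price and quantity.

Inverting to quantity form: Qs = 1368.5 + 2.5P.
Set Qd = Qs: 1834 - P = 1368.5 + 2.5P, so 465.5 = 3.5P and P* = 133.
Plugging P* into demand: Q* = 1834 - 133 = 1701.

P* = 133, Q* = 1701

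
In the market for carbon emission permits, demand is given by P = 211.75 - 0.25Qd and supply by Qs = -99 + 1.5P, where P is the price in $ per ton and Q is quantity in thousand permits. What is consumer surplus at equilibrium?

Rewriting in direct form: Qd = 847 - 4P.
At equilibrium Qd = Qs, so 847 - 4P = -99 + 1.5P; collecting terms, 946 = 5.5P and P* = 172.
Then Q* = 847 - 4(172) = 159.
Demand choke price (Qd = 0): P = 847/4 = 211.75. Consumer surplus = ½ × (211.75 - 172) × 159 = 3160.125.

Consumer surplus = 3160.125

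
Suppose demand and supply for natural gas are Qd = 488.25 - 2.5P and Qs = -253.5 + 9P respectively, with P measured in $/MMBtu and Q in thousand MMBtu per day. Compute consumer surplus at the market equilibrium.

Consumer surplus = 21385.8

Set Qd = Qs: 488.25 - 2.5P = -253.5 + 9P, so 741.75 = 11.5P and P* = 64.5.
Plugging P* into demand: Q* = 488.25 - 2.5(64.5) = 327.
Demand choke price (Qd = 0): P = 488.25/2.5 = 195.3. Consumer surplus = ½ × (195.3 - 64.5) × 327 = 21385.8.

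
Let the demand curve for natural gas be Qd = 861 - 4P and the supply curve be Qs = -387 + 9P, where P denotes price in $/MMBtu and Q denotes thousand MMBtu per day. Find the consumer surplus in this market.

At equilibrium Qd = Qs, so 861 - 4P = -387 + 9P; collecting terms, 1248 = 13P and P* = 96.
Plugging P* into demand: Q* = 861 - 4(96) = 477.
Demand choke price (Qd = 0): P = 861/4 = 215.25. Consumer surplus = ½ × (215.25 - 96) × 477 = 28441.125.

Consumer surplus = 28441.125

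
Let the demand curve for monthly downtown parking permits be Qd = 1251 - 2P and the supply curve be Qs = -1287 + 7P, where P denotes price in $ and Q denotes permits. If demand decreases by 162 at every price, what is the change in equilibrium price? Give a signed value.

ΔP = -18

At equilibrium Qd = Qs, so 1251 - 2P = -1287 + 7P; collecting terms, 2538 = 9P and P* = 282.
Substitute back: Q* = 1251 - 2(282) = 687.
After the shift, demand is Qd = 1089 - 2P.
The new intersection has 2376 = 9P, i.e. P = 264, Q = 561.
ΔP = 264 - 282 = -18.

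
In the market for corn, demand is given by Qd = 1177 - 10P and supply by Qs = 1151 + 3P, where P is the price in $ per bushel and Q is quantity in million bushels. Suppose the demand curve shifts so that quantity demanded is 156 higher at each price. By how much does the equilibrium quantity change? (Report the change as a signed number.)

Equating demand and supply, 1177 - 10P = 1151 + 3P gives 13P = 26, so P* = 2.
Substitute back: Q* = 1177 - 10(2) = 1157.
After the shift, demand is Qd = 1333 - 10P.
Re-solving, 13P = 182 gives P = 14 and Q = 1193.
ΔQ = 1193 - 1157 = 36.

ΔQ = 36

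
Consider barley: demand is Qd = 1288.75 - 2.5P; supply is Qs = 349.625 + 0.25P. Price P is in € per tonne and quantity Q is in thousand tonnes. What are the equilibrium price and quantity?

P* = 341.5, Q* = 435

At equilibrium Qd = Qs, so 1288.75 - 2.5P = 349.625 + 0.25P; collecting terms, 939.125 = 2.75P and P* = 341.5.
Then Q* = 1288.75 - 2.5(341.5) = 435.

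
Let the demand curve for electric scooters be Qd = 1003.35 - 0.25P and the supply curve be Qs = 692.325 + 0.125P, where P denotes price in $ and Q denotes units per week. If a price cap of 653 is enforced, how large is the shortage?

Shortage = 66.15

At P = 653: Qd = 840.1 and Qs = 773.95.
Shortage = Qd - Qs = 840.1 - 773.95 = 66.15.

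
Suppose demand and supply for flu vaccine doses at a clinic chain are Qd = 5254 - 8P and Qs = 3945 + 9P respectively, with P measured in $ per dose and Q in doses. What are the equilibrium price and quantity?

Equating demand and supply, 5254 - 8P = 3945 + 9P gives 17P = 1309, so P* = 77.
From the demand curve, Q* = 5254 - 8(77) = 4638.

P* = 77, Q* = 4638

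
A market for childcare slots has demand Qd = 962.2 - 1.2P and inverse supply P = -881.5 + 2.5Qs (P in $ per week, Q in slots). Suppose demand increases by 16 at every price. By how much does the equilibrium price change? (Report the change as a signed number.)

Inverting to quantity form: Qs = 352.6 + 0.4P.
Set Qd = Qs: 962.2 - 1.2P = 352.6 + 0.4P, so 609.6 = 1.6P and P* = 381.
Then Q* = 962.2 - 1.2(381) = 505.
After the shift, demand is Qd = 978.2 - 1.2P.
New equilibrium: 625.6 = 1.6P, so P = 391 and Q = 509.
ΔP = 391 - 381 = 10.

ΔP = 10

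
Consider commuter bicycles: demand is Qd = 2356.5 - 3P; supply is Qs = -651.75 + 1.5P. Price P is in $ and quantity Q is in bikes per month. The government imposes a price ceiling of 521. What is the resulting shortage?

Shortage = 663.75

With P fixed at 521, quantity demanded is 793.5 and quantity supplied is 129.75.
Shortage = Qd - Qs = 793.5 - 129.75 = 663.75.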